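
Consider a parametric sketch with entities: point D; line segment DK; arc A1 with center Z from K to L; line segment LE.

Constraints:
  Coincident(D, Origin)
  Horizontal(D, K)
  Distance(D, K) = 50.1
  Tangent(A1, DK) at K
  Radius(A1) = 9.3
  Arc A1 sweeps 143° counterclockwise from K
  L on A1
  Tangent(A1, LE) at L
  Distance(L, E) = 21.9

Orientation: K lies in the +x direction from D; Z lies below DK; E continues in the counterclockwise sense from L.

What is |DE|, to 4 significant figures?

68.83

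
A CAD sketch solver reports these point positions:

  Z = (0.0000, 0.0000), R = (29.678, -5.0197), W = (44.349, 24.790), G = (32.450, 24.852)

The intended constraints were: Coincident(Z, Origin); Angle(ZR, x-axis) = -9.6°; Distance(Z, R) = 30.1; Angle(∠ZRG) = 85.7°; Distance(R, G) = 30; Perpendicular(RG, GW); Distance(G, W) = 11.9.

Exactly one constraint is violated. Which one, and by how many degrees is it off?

Perpendicular(RG, GW) — off by 5.00°.

Z = (0.00, 0.00) ✓; ZR at -9.600° ✓; |ZR| = 30.10 ✓; ∠ZRG = 85.70° ✓; |RG| = 30.00 ✓; ∠(RG, GW) = 85.00° ✗; |GW| = 11.90 ✓.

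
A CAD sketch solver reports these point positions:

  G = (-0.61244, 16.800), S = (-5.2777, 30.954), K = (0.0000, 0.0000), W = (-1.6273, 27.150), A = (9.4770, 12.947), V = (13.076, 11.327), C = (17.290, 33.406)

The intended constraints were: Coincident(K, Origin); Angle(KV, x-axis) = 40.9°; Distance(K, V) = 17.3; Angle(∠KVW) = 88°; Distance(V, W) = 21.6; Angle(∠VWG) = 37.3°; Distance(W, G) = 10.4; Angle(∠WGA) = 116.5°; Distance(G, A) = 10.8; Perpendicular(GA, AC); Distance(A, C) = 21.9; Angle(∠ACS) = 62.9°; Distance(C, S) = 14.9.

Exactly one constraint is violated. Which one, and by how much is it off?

Distance(C, S) = 14.9 — off by 7.80.

K = (0.00, 0.00) ✓; KV at 40.90° ✓; |KV| = 17.30 ✓; ∠KVW = 88.00° ✓; |VW| = 21.60 ✓; ∠VWG = 37.30° ✓; |WG| = 10.40 ✓; ∠WGA = 116.5° ✓; |GA| = 10.80 ✓; ∠(GA, AC) = 90.00° ✓; |AC| = 21.90 ✓; ∠ACS = 62.90° ✓; |CS| = 22.70 ✗.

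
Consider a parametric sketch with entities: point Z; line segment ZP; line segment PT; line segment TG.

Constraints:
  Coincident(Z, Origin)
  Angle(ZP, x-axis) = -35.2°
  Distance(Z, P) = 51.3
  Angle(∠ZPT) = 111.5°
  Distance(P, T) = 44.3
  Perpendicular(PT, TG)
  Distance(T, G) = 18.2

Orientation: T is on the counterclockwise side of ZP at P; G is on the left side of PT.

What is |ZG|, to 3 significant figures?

69.7

Z is at the origin; ZP runs at -35.2° with length 51.3, so P = 51.3·(cos -35.2°, sin -35.2°) = (41.9, -29.6). ∠ZPT = 111.5°, so PT runs at -35.2° + (180° − 111.5°) = 33.3° from the x-axis; with |PT| = 44.3, T = P + 44.3·(cos 33.3°, sin 33.3°) = (78.9, -5.25). The perpendicularity gives TG at right angles to PT; with |TG| = 18.2 on the left of PT, G = T + 18.2·(-0.549, 0.836) = (69.0, 9.96). Then |ZG| = |G − Z| = 69.7.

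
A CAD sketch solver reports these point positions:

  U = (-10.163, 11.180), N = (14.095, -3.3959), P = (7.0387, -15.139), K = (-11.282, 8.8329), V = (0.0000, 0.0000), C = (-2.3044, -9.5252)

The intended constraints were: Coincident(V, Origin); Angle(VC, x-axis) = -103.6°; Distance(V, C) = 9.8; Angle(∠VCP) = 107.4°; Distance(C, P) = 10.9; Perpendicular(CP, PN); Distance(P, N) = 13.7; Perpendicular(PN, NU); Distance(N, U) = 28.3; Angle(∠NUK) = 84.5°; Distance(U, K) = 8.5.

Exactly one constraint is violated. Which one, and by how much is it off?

Distance(U, K) = 8.5 — off by 5.90.

V = (0.00, 0.00) ✓; VC at -103.6° ✓; |VC| = 9.800 ✓; ∠VCP = 107.4° ✓; |CP| = 10.90 ✓; ∠(CP, PN) = 90.00° ✓; |PN| = 13.70 ✓; ∠(PN, NU) = 90.00° ✓; |NU| = 28.30 ✓; ∠NUK = 84.49° ✓; |UK| = 2.600 ✗.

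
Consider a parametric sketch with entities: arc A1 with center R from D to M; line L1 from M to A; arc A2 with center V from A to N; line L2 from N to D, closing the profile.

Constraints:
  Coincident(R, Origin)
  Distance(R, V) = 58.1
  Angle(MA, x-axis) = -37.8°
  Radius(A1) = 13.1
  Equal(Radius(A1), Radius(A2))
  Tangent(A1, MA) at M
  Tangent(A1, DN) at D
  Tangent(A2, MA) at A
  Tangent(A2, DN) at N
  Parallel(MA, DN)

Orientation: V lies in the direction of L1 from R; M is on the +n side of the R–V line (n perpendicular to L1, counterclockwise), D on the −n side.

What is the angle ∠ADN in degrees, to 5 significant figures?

24.273°

Tangency of A1 to both parallel lines with radius 13.1 puts M and D at R ± 13.1·n: M = (8.0291, 10.351), D = (-8.0291, -10.351). Equal radii place A and N the same way about V: A = V + 13.1·n = (53.937, -25.259), N = V − 13.1·n = (37.879, -45.961). Then cos ∠ADN = DA·DN / (|DA||DN|), giving 24.273°.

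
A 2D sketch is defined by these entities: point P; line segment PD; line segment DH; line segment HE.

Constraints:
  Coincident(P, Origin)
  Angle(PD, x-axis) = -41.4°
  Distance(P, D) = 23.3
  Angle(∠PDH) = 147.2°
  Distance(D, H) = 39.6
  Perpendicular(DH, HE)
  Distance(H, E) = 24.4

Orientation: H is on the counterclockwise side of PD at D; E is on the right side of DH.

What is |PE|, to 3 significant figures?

69.8

P is at the origin; PD runs at -41.4° with length 23.3, so D = 23.3·(cos -41.4°, sin -41.4°) = (17.5, -15.4). ∠PDH = 147.2°, so DH runs at -41.4° + (180° − 147.2°) = -8.60° from the x-axis; with |DH| = 39.6, H = D + 39.6·(cos -8.60°, sin -8.60°) = (56.6, -21.3). DH is perpendicular to HE; with |HE| = 24.4 on the right of DH, E = H + 24.4·(-0.150, -0.989) = (53.0, -45.5). Then |PE| = |E − P| = 69.8.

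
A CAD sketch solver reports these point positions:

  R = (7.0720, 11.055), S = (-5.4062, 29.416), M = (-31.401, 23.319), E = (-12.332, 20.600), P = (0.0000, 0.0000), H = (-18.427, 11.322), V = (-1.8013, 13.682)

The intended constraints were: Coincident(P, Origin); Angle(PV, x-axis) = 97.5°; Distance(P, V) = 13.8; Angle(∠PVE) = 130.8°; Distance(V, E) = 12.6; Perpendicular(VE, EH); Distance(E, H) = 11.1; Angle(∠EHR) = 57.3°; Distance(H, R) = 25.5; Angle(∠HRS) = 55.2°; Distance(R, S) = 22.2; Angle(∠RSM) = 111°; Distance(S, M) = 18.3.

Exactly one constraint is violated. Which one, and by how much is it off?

Distance(S, M) = 18.3 — off by 8.40.

P = (0.00, 0.00) ✓; PV at 97.50° ✓; |PV| = 13.80 ✓; ∠PVE = 130.8° ✓; |VE| = 12.60 ✓; ∠(VE, EH) = 90.00° ✓; |EH| = 11.10 ✓; ∠EHR = 57.30° ✓; |HR| = 25.50 ✓; ∠HRS = 55.20° ✓; |RS| = 22.20 ✓; ∠RSM = 111.0° ✓; |SM| = 26.70 ✗.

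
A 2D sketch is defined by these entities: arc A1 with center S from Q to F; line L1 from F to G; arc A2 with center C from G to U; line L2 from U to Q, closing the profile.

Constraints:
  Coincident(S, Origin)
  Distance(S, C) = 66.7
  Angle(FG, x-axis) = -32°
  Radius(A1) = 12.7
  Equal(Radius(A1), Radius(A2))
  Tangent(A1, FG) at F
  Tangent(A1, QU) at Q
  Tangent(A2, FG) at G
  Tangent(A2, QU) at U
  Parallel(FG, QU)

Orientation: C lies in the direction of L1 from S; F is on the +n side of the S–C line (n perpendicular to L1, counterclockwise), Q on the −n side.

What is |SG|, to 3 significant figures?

67.9

Tangency of A1 to both parallel lines with radius 12.7 puts F and Q at S ± 12.7·n: F = (6.73, 10.8), Q = (-6.73, -10.8). Equal radii place G and U the same way about C: G = C + 12.7·n = (63.3, -24.6), U = C − 12.7·n = (49.8, -46.1). Then |SG| = |G − S| = 67.9.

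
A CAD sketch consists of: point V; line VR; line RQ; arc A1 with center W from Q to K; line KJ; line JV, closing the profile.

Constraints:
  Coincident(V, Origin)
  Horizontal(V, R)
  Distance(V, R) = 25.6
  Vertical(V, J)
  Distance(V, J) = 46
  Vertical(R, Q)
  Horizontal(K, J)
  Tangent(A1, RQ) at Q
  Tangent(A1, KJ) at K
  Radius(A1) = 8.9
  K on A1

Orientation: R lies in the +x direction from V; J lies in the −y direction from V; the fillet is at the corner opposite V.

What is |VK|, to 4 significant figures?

48.94

V is at the origin; VR is horizontal with |VR| = 25.6 and R on the +x side, so R = (25.60, 0.000). V and J share the same x with |VJ| = 46.0 and J on the −y side, so J = (0.000, -46.00). The virtual corner opposite V is at (25.60, -46.00). The tangent condition forces WQ to be normal to RQ and tangency of A1 to KJ means the radius WK is perpendicular to KJ, with radius 8.9, so the center W sits 8.9 in from both sides at W = (16.70, -37.10). That places the tangent points at Q = (25.60, -37.10) on RQ and K = (16.70, -46.00) on KJ. Then |VK| = |K − V| = 48.94.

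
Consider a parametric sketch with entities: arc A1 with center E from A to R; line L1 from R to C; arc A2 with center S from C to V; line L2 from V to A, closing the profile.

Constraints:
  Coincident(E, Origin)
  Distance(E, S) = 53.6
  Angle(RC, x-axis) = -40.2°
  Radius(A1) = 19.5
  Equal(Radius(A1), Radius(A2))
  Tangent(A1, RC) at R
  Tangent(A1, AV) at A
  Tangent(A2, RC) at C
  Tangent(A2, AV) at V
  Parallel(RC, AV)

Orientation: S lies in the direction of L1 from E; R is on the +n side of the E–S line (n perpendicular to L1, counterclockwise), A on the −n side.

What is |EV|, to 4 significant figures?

57.04

The slot axis is L1's direction at -40.2°, so u = (cos -40.2°, sin -40.2°) = (0.7638, -0.6455) and n = (−sin -40.2°, cos -40.2°) = (0.6455, 0.7638). E is at the origin and S lies 53.6 along u from E, so S = 53.6·u = (40.94, -34.60). Tangency of A1 to both parallel lines with radius 19.5 puts R and A at E ± 19.5·n: R = (12.59, 14.89), A = (-12.59, -14.89). Equal radii place C and V the same way about S: C = S + 19.5·n = (53.53, -19.70), V = S − 19.5·n = (28.35, -49.49). Then |EV| = |V − E| = 57.04.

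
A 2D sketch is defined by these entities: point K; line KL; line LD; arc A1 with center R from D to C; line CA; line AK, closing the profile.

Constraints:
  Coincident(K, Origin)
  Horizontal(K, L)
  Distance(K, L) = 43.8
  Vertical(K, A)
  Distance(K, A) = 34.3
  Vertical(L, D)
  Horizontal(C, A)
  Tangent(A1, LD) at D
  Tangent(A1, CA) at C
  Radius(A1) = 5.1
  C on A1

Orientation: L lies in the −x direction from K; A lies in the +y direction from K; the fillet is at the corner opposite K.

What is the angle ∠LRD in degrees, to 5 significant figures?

80.093°

K is at the origin; KL is horizontal with |KL| = 43.8 and L on the −x side, so L = (-43.800, 0.0000). KA is vertical with |KA| = 34.3 and A on the +y side, so A = (0.0000, 34.300). The virtual corner opposite K is at (-43.800, 34.300). A1 meets LD tangentially, so RD is at right angles to LD and the tangent condition forces RC to be normal to CA, with radius 5.1, so the center R sits 5.1 in from both sides at R = (-38.700, 29.200). That places the tangent points at D = (-43.800, 29.200) on LD and C = (-38.700, 34.300) on CA. Then cos ∠LRD = RL·RD / (|RL||RD|), giving 80.093°.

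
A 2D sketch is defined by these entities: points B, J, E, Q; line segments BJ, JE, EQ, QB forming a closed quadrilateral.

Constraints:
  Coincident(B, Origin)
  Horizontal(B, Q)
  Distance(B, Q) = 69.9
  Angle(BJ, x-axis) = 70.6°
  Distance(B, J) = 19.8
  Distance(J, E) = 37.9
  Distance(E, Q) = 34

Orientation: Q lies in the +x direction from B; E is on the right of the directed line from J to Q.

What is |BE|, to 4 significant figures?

36.58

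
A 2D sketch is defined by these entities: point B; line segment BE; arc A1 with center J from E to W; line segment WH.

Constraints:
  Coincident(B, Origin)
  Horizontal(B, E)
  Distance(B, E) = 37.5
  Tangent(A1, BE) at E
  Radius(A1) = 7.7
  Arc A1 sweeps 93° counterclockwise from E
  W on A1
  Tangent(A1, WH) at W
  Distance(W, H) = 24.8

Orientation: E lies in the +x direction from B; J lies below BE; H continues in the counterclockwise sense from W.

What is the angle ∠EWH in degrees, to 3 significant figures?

134°

B is at the origin; BE is horizontal with |BE| = 37.5 and E on the +x side, so E = (37.5, 0.00). The tangent condition forces JE to be normal to BE, so J = E + (0, -7.7) = (37.5, -7.70). On A1, E sits at bearing 90° from J; a 93° counterclockwise sweep puts W at bearing 183°, so W = J + 7.7·(cos 183°, sin 183°) = (29.8, -8.10). Tangency of A1 to WH means the radius JW is perpendicular to WH, so WH runs along (−sin 183°, cos 183°); with |WH| = 24.8, H = (31.1, -32.9). Then cos ∠EWH = WE·WH / (|WE||WH|), giving 134°.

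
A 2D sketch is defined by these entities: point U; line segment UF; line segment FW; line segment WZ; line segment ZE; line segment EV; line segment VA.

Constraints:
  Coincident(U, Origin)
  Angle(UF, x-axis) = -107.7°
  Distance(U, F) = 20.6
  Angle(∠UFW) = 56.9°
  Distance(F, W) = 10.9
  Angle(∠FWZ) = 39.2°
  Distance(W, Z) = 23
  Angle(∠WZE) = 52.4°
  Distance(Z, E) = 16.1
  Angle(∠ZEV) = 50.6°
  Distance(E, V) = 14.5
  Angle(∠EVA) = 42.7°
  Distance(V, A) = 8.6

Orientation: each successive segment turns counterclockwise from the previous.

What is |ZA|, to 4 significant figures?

6.916

∠ZEV = 50.6° gives EV at 53.20° from the x-axis; with |EV| = 14.5, V = (-4.272, -11.47). ∠EVA = 42.7° gives VA at -169.5° from the x-axis; with |VA| = 8.6, A = (-12.73, -13.04). Then |ZA| = |A − Z| = 6.916.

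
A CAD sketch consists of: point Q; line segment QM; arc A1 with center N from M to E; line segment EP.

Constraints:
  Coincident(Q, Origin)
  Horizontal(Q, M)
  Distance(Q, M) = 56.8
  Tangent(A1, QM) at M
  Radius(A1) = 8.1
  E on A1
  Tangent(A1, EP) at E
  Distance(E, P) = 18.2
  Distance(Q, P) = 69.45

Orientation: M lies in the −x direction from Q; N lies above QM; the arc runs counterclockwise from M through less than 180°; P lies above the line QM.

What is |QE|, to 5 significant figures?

52.989

Checks: |NE| = 8.100 ✓; ∠(NE, EP) = 90.00° ✓; |EP| = 18.20 ✓; |QP| = 69.45 ✓.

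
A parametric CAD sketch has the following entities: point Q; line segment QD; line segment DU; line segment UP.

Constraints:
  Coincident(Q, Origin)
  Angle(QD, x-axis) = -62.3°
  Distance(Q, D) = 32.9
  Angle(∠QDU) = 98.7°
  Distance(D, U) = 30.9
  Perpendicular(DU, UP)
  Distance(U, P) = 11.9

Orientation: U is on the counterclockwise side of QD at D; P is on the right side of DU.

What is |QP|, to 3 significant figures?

57.1

Q is at the origin; QD runs at -62.3° with length 32.9, so D = 32.9·(cos -62.3°, sin -62.3°) = (15.3, -29.1). ∠QDU = 98.7°, so DU runs at -62.3° + (180° − 98.7°) = 19.0° from the x-axis; with |DU| = 30.9, U = D + 30.9·(cos 19.0°, sin 19.0°) = (44.5, -19.1). The perpendicularity gives UP at right angles to DU; with |UP| = 11.9 on the right of DU, P = U + 11.9·(0.326, -0.946) = (48.4, -30.3). Then |QP| = |P − Q| = 57.1.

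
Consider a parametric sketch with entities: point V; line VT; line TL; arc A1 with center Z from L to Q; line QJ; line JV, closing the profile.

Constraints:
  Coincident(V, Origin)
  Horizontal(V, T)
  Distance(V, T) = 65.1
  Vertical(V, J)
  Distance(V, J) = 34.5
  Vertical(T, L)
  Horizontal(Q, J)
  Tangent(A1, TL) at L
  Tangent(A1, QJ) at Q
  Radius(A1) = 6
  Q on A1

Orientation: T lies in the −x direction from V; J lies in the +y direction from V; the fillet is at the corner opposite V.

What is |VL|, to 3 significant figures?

71.1

V is at the origin; V and T share the same y with |VT| = 65.1 and T on the −x side, so T = (-65.1, 0.00). VJ is vertical with |VJ| = 34.5 and J on the +y side, so J = (0.00, 34.5). The virtual corner opposite V is at (-65.1, 34.5). Tangency of A1 to TL means the radius ZL is perpendicular to TL and the tangent condition forces ZQ to be normal to QJ, with radius 6.0, so the center Z sits 6.0 in from both sides at Z = (-59.1, 28.5). That places the tangent points at L = (-65.1, 28.5) on TL and Q = (-59.1, 34.5) on QJ. Then |VL| = |L − V| = 71.1.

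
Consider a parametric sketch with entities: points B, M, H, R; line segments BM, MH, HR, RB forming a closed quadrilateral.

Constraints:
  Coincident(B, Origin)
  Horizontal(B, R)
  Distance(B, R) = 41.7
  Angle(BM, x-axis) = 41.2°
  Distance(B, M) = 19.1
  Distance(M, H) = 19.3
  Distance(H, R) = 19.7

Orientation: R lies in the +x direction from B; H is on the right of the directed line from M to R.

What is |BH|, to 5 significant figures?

23.131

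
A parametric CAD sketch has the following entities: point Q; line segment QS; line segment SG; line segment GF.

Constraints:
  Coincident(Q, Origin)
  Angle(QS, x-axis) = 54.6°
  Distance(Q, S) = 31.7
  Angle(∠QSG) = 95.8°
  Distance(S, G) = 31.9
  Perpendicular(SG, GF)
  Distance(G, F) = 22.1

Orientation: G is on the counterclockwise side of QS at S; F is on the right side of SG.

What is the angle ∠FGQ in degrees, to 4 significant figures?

131.9°

Q is at the origin; QS runs at 54.6° with length 31.7, so S = 31.7·(cos 54.6°, sin 54.6°) = (18.36, 25.84). ∠QSG = 95.8°, so SG runs at 54.6° + (180° − 95.8°) = 138.8° from the x-axis; with |SG| = 31.9, G = S + 31.9·(cos 138.8°, sin 138.8°) = (-5.639, 46.85). SG ⟂ GF; with |GF| = 22.1 on the right of SG, F = G + 22.1·(0.6587, 0.7524) = (8.918, 63.48). Then cos ∠FGQ = GF·GQ / (|GF||GQ|), giving 131.9°.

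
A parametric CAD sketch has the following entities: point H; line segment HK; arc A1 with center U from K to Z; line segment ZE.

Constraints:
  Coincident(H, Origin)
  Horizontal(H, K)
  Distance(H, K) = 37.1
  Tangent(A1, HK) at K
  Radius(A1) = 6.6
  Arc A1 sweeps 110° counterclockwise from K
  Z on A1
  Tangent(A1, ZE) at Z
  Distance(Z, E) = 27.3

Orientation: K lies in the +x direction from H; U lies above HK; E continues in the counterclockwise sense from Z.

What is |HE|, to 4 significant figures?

48.42

On A1, K sits at bearing -90° from U; a 110° counterclockwise sweep puts Z at bearing 20°, so Z = U + 6.6·(cos 20°, sin 20°) = (43.30, 8.857). A1 meets ZE tangentially, so UZ is at right angles to ZE, so ZE runs along (−sin 20°, cos 20°); with |ZE| = 27.3, E = (33.96, 34.51). Then |HE| = |E − H| = 48.42.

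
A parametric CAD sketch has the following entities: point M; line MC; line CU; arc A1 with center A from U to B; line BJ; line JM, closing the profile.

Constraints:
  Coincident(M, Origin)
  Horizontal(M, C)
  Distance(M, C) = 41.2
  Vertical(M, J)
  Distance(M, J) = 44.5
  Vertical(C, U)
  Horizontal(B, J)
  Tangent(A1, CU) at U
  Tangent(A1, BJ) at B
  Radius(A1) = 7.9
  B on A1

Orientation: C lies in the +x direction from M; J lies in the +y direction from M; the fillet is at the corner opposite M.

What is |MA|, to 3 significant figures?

49.5

M is at the origin; M and C share the same y with |MC| = 41.2 and C on the +x side, so C = (41.2, 0.00). M and J share the same x with |MJ| = 44.5 and J on the +y side, so J = (0.00, 44.5). The virtual corner opposite M is at (41.2, 44.5). Tangency of A1 to CU means the radius AU is perpendicular to CU and tangency of A1 to BJ means the radius AB is perpendicular to BJ, with radius 7.9, so the center A sits 7.9 in from both sides at A = (33.3, 36.6). Then |MA| = |A − M| = 49.5.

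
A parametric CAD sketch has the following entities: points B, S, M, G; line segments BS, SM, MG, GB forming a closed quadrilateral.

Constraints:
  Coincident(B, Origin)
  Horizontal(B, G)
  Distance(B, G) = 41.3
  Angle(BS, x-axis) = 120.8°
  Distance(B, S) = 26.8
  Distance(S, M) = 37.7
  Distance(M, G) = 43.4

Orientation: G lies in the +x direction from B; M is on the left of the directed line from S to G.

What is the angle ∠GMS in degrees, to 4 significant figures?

94.43°

Checks: |SM| = 37.70 ✓; |MG| = 43.40 ✓.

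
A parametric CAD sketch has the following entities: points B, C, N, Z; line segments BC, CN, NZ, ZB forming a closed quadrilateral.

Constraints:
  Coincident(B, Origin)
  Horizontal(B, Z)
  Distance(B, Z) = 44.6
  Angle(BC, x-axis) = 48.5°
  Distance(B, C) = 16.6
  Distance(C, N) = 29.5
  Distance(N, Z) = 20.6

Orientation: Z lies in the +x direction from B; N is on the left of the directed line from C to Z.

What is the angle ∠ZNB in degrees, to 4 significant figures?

77.47°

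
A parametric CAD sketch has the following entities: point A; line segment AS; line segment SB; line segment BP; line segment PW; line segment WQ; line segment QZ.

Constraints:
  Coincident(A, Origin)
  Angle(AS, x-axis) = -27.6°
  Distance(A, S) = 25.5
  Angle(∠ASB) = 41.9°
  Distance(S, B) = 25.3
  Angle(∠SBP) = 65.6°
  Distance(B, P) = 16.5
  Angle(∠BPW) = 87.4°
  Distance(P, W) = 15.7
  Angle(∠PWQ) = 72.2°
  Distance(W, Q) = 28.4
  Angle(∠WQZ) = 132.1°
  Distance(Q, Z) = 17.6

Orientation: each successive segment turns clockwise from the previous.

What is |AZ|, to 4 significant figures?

36.65

∠PWQ = 72.2° gives WQ at -120.5° from the x-axis; with |WQ| = 28.4, Q = (1.877, -29.74). ∠WQZ = 132.1° gives QZ at -168.4° from the x-axis; with |QZ| = 17.6, Z = (-15.36, -33.28). Then |AZ| = |Z − A| = 36.65.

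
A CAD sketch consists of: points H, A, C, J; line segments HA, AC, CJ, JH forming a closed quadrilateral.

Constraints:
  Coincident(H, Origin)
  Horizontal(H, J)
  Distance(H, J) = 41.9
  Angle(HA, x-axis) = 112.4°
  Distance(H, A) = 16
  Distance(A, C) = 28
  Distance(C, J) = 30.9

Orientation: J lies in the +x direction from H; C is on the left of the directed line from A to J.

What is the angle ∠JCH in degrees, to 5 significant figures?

85.724°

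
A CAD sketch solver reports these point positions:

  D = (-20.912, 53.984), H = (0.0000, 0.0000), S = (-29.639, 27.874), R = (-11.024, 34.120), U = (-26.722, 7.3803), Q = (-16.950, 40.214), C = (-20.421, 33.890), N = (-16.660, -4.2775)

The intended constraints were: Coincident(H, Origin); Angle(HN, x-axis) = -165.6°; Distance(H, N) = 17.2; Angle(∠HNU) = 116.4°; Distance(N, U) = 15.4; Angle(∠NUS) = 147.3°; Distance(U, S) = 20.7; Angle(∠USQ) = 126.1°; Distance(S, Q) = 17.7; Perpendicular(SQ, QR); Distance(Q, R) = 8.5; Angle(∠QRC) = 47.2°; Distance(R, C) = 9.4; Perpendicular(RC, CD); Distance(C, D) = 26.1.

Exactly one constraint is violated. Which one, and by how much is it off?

Distance(C, D) = 26.1 — off by 6.00.

H = (0.00, 0.00) ✓; HN at -165.6° ✓; |HN| = 17.20 ✓; ∠HNU = 116.4° ✓; |NU| = 15.40 ✓; ∠NUS = 147.3° ✓; |US| = 20.70 ✓; ∠USQ = 126.1° ✓; |SQ| = 17.70 ✓; ∠(SQ, QR) = 90.00° ✓; |QR| = 8.500 ✓; ∠QRC = 47.20° ✓; |RC| = 9.400 ✓; ∠(RC, CD) = 90.00° ✓; |CD| = 20.10 ✗.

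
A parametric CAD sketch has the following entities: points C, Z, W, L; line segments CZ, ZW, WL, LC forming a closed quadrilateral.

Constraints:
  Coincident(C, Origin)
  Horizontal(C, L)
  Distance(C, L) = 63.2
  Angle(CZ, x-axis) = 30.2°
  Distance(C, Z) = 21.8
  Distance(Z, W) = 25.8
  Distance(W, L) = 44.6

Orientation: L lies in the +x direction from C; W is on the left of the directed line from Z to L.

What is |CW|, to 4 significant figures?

46.29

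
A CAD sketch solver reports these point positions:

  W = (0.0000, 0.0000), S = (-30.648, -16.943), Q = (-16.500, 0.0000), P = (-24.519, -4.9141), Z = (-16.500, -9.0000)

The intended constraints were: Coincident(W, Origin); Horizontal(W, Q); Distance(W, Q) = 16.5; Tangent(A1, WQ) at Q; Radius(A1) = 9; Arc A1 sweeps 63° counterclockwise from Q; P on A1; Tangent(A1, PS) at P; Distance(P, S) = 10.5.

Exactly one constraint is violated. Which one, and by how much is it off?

Distance(P, S) = 10.5 — off by 3.00.

W = (0.00, 0.00) ✓; W.y = 0.00, Q.y = 0.00 ✓; |WQ| = 16.50 ✓; ∠(ZQ, QW) = 90.00° ✓; |ZQ| = 9.000 ✓; bearing(Z→P) − bearing(Z→Q) = 63.00° ✓; |ZP| = 9.000 ✓; ∠(ZP, PS) = 90.00° ✓; |PS| = 13.50 ✗.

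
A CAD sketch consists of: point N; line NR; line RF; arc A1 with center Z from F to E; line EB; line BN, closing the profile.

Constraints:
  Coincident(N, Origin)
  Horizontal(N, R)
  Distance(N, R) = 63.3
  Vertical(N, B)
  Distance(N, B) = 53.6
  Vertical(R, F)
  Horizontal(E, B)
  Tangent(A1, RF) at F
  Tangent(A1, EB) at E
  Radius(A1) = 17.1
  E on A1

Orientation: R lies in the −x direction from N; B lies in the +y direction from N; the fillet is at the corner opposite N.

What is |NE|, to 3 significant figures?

70.8

The virtual corner opposite N is at (-63.3, 53.6). The tangent condition forces ZF to be normal to RF and A1 meets EB tangentially, so ZE is at right angles to EB, with radius 17.1, so the center Z sits 17.1 in from both sides at Z = (-46.2, 36.5). That places the tangent points at F = (-63.3, 36.5) on RF and E = (-46.2, 53.6) on EB. Then |NE| = |E − N| = 70.8.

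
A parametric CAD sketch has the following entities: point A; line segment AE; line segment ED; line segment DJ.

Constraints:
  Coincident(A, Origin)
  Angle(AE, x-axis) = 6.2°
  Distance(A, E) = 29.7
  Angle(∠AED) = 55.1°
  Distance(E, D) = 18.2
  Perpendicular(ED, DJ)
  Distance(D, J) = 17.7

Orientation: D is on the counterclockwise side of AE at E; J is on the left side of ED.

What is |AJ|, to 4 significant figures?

6.767

A is at the origin; AE runs at 6.2° with length 29.7, so E = 29.7·(cos 6.2°, sin 6.2°) = (29.53, 3.208). ∠AED = 55.1°, so ED runs at 6.2° + (180° − 55.1°) = 131.1° from the x-axis; with |ED| = 18.2, D = E + 18.2·(cos 131.1°, sin 131.1°) = (17.56, 16.92). ED is perpendicular to DJ; with |DJ| = 17.7 on the left of ED, J = D + 17.7·(-0.7536, -0.6574) = (4.224, 5.287). Then |AJ| = |J − A| = 6.767.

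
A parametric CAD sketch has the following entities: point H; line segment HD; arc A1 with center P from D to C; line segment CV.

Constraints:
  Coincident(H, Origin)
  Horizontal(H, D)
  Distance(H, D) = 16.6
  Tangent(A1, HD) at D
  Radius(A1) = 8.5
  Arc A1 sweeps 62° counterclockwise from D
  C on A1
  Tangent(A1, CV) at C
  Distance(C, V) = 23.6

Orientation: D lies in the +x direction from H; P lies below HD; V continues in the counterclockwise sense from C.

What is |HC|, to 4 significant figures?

10.15

Since A1 is tangent to HD there, PD ⟂ HD, so P = D + (0, -8.5) = (16.60, -8.500). On A1, D sits at bearing 90° from P; a 62° counterclockwise sweep puts C at bearing 152°, so C = P + 8.5·(cos 152°, sin 152°) = (9.095, -4.509). Then |HC| = |C − H| = 10.15.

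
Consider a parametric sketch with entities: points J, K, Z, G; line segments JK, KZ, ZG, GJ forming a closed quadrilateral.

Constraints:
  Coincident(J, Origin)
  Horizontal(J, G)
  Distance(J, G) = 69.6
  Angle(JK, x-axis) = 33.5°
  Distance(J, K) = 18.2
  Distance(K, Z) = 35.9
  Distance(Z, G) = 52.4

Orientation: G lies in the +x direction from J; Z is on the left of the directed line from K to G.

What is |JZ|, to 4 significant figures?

53.20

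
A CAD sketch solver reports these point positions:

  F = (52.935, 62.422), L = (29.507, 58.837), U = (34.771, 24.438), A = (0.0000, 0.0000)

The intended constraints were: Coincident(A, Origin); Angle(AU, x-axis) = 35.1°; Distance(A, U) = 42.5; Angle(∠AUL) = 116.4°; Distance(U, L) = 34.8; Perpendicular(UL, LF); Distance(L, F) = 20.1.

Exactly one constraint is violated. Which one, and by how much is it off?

Distance(L, F) = 20.1 — off by 3.60.

A = (0.00, 0.00) ✓; AU at 35.10° ✓; |AU| = 42.50 ✓; ∠AUL = 116.4° ✓; |UL| = 34.80 ✓; ∠(UL, LF) = 90.00° ✓; |LF| = 23.70 ✗.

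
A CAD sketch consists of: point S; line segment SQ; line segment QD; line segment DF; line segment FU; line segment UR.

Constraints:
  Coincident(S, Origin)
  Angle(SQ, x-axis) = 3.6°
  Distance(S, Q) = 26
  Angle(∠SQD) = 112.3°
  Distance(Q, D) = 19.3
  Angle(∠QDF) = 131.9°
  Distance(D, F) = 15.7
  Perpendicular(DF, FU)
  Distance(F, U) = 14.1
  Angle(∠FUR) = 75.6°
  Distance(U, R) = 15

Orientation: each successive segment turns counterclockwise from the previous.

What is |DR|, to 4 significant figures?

10.44

The perpendicularity gives FU at right angles to DF, so FU runs at -150.6°; with |FU| = 14.1, U = (12.15, 26.67). ∠FUR = 75.6° gives UR at -46.20° from the x-axis; with |UR| = 15.0, R = (22.53, 15.84). Then |DR| = |R − D| = 10.44.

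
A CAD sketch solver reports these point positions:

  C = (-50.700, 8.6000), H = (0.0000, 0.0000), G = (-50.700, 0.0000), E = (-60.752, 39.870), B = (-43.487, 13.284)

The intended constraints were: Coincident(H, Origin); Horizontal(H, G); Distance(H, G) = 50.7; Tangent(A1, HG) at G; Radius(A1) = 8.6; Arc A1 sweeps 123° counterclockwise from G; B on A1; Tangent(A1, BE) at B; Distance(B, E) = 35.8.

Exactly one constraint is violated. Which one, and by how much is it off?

Distance(B, E) = 35.8 — off by 4.10.

H = (0.00, 0.00) ✓; H.y = 0.00, G.y = 0.00 ✓; |HG| = 50.70 ✓; ∠(CG, GH) = 90.00° ✓; |CG| = 8.600 ✓; bearing(C→B) − bearing(C→G) = 123.0° ✓; |CB| = 8.600 ✓; ∠(CB, BE) = 90.00° ✓; |BE| = 31.70 ✗.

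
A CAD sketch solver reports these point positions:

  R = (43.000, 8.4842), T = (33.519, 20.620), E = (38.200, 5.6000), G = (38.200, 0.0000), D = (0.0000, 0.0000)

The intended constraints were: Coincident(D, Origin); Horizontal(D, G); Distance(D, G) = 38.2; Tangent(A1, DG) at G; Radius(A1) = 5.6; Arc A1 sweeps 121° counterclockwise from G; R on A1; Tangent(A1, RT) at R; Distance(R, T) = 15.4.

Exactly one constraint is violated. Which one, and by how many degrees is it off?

Tangent(A1, RT) at R — off by 7.00°.

D = (0.00, 0.00) ✓; D.y = 0.00, G.y = 0.00 ✓; |DG| = 38.20 ✓; ∠(EG, GD) = 90.00° ✓; |EG| = 5.600 ✓; bearing(E→R) − bearing(E→G) = 121.0° ✓; |ER| = 5.600 ✓; ∠(ER, RT) = 83.00° ✗; |RT| = 15.40 ✓.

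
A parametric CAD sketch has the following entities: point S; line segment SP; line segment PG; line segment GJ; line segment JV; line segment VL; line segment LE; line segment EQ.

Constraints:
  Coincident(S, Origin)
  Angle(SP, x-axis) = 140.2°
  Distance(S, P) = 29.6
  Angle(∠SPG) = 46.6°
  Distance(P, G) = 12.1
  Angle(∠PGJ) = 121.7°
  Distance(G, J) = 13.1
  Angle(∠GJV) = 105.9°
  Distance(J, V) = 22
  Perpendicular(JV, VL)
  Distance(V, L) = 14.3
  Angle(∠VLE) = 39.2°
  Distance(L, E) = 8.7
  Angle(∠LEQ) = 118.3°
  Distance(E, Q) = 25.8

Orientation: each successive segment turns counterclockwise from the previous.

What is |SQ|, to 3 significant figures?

21.3

S is at the origin; SP runs at 140.2° with length 29.6, so P = (-22.7, 18.9). ∠SPG = 46.6° gives PG at -86.4° from the x-axis; with |PG| = 12.1, G = (-22.0, 6.87). ∠PGJ = 121.7° gives GJ at -28.1° from the x-axis; with |GJ| = 13.1, J = (-10.4, 0.701). ∠GJV = 105.9° gives JV at 46.0° from the x-axis; with |JV| = 22.0, V = (4.86, 16.5). JV ⟂ VL, so VL runs at 136°; with |VL| = 14.3, L = (-5.43, 26.5). ∠VLE = 39.2° gives LE at -83.2° from the x-axis; with |LE| = 8.7, E = (-4.40, 17.8). ∠LEQ = 118.3° gives EQ at -21.5° from the x-axis; with |EQ| = 25.8, Q = (19.6, 8.37). Then |SQ| = |Q − S| = 21.3.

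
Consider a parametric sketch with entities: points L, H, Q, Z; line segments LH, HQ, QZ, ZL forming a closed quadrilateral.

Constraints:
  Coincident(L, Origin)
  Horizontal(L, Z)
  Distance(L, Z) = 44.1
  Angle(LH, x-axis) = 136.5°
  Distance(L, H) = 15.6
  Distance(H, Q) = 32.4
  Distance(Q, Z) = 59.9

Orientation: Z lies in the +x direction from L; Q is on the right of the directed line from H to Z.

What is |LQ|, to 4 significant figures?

24.64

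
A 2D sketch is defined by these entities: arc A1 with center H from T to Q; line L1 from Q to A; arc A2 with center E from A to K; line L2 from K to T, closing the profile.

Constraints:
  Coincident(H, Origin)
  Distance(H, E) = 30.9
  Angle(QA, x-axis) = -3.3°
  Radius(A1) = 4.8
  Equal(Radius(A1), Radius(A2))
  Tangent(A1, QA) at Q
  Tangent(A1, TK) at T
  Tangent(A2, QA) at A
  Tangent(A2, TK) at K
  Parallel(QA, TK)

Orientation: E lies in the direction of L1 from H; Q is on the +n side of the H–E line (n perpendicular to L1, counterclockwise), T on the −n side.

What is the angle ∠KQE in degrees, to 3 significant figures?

8.43°

The slot axis is L1's direction at -3.3°, so u = (cos -3.3°, sin -3.3°) = (0.998, -0.0576) and n = (−sin -3.3°, cos -3.3°) = (0.0576, 0.998). H is at the origin and E lies 30.9 along u from H, so E = 30.9·u = (30.8, -1.78). Tangency of A1 to both parallel lines with radius 4.8 puts Q and T at H ± 4.8·n: Q = (0.276, 4.79), T = (-0.276, -4.79). Equal radii place A and K the same way about E: A = E + 4.8·n = (31.1, 3.01), K = E − 4.8·n = (30.6, -6.57). Then cos ∠KQE = QK·QE / (|QK||QE|), giving 8.43°.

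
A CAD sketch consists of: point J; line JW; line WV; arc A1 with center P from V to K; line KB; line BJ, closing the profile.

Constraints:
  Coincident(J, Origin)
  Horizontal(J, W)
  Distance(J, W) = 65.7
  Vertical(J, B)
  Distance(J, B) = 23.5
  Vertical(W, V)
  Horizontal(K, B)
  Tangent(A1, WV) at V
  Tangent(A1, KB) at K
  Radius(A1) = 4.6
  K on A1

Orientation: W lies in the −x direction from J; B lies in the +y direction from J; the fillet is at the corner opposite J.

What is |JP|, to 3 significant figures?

64.0

JB is vertical with |JB| = 23.5 and B on the +y side, so B = (0.00, 23.5). The virtual corner opposite J is at (-65.7, 23.5). Tangency of A1 to WV means the radius PV is perpendicular to WV and the tangent condition forces PK to be normal to KB, with radius 4.6, so the center P sits 4.6 in from both sides at P = (-61.1, 18.9). Then |JP| = |P − J| = 64.0.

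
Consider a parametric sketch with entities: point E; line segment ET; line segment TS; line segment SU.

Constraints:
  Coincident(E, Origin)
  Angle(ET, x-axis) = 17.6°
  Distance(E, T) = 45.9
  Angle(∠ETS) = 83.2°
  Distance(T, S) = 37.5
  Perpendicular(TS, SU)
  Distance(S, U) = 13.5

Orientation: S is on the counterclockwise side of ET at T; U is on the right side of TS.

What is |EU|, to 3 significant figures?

67.2

E is at the origin; ET runs at 17.6° with length 45.9, so T = 45.9·(cos 17.6°, sin 17.6°) = (43.8, 13.9). ∠ETS = 83.2°, so TS runs at 17.6° + (180° − 83.2°) = 114° from the x-axis; with |TS| = 37.5, S = T + 37.5·(cos 114°, sin 114°) = (28.3, 48.0). The perpendicularity gives SU at right angles to TS; with |SU| = 13.5 on the right of TS, U = S + 13.5·(0.911, 0.413) = (40.6, 53.6). Then |EU| = |U − E| = 67.2.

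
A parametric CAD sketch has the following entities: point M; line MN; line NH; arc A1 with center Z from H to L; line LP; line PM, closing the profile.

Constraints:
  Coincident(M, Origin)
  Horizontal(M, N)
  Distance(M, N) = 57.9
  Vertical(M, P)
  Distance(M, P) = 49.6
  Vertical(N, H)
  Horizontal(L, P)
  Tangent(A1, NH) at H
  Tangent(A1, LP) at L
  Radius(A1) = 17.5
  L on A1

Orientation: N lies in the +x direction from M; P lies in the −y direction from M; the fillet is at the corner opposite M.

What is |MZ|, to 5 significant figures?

51.600

M and P share the same x with |MP| = 49.6 and P on the −y side, so P = (0.0000, -49.600). The virtual corner opposite M is at (57.900, -49.600). Since A1 is tangent to NH there, ZH ⟂ NH and since A1 is tangent to LP there, ZL ⟂ LP, with radius 17.5, so the center Z sits 17.5 in from both sides at Z = (40.400, -32.100). Then |MZ| = |Z − M| = 51.600.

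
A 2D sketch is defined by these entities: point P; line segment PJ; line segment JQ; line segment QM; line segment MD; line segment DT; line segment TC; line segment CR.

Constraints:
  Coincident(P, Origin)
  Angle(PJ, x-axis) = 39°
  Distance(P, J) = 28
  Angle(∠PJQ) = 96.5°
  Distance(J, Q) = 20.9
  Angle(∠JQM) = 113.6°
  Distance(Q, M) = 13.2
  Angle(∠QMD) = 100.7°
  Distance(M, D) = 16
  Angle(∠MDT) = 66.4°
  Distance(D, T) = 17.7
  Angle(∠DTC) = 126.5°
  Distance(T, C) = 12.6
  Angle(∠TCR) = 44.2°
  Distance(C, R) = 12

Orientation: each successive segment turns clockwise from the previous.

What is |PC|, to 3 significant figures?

39.6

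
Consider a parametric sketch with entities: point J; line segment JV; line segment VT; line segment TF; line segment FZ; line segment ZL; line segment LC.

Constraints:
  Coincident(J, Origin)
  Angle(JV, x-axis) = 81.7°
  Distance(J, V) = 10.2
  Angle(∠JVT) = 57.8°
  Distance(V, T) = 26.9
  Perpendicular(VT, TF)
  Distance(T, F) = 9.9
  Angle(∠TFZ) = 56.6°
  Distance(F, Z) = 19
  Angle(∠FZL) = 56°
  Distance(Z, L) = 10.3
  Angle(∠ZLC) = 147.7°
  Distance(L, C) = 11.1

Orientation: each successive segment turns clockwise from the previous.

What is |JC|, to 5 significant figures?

28.389

∠FZL = 56.0° gives ZL at -17.900° from the x-axis; with |ZL| = 10.3, L = (20.030, 0.18402). ∠ZLC = 147.7° gives LC at -50.200° from the x-axis; with |LC| = 11.1, C = (27.135, -8.3439). Then |JC| = |C − J| = 28.389.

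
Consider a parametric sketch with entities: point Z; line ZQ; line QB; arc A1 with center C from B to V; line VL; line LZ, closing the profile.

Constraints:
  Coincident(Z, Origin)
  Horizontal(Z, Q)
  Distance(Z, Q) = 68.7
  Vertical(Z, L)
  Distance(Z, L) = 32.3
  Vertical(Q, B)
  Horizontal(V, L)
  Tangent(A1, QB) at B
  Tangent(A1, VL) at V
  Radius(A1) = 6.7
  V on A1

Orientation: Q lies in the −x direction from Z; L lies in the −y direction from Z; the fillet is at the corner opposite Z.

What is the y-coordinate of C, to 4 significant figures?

-25.60

Z and L share the same x with |ZL| = 32.3 and L on the −y side, so L = (0.000, -32.30). The virtual corner opposite Z is at (-68.70, -32.30). A1 meets QB tangentially, so CB is at right angles to QB and the tangent condition forces CV to be normal to VL, with radius 6.7, so the center C sits 6.7 in from both sides at C = (-62.00, -25.60). So C.y = -25.60.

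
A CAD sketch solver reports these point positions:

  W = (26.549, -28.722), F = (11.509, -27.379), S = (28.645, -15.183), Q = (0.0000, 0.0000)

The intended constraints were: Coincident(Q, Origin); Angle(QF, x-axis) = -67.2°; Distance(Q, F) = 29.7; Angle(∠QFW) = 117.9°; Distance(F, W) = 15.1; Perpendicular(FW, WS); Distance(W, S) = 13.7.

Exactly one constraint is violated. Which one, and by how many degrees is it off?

Perpendicular(FW, WS) — off by 3.70°.

Q = (0.00, 0.00) ✓; QF at -67.20° ✓; |QF| = 29.70 ✓; ∠QFW = 117.9° ✓; |FW| = 15.10 ✓; ∠(FW, WS) = 86.30° ✗; |WS| = 13.70 ✓.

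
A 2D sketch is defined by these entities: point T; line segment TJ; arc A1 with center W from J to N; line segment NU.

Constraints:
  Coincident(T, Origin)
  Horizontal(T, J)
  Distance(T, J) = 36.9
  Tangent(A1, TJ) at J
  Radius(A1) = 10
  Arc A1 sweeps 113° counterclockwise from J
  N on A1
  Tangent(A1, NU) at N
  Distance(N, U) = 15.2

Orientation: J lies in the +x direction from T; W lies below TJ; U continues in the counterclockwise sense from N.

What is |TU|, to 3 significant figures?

43.7

On A1, J sits at bearing 90° from W; a 113° counterclockwise sweep puts N at bearing 203°, so N = W + 10.0·(cos 203°, sin 203°) = (27.7, -13.9). The tangent condition forces WN to be normal to NU, so NU runs along (−sin 203°, cos 203°); with |NU| = 15.2, U = (33.6, -27.9). Then |TU| = |U − T| = 43.7.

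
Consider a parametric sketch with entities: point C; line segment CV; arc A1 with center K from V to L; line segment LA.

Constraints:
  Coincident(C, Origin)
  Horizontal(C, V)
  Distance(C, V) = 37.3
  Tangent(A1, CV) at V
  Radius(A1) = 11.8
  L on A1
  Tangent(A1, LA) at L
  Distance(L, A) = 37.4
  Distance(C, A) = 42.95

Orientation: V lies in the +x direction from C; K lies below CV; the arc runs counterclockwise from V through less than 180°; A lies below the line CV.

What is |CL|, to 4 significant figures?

27.41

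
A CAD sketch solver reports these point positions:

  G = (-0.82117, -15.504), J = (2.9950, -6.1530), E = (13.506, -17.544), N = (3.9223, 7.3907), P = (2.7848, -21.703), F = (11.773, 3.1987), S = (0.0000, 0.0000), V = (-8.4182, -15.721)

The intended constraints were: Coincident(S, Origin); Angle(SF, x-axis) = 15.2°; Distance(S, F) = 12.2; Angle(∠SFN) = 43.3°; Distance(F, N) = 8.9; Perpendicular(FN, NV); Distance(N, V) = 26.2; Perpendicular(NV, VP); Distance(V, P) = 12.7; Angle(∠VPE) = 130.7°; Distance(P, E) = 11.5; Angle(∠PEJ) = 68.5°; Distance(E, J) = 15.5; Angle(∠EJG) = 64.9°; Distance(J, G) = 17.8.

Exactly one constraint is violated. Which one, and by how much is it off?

Distance(J, G) = 17.8 — off by 7.70.

S = (0.00, 0.00) ✓; SF at 15.20° ✓; |SF| = 12.20 ✓; ∠SFN = 43.30° ✓; |FN| = 8.900 ✓; ∠(FN, NV) = 90.00° ✓; |NV| = 26.20 ✓; ∠(NV, VP) = 90.00° ✓; |VP| = 12.70 ✓; ∠VPE = 130.7° ✓; |PE| = 11.50 ✓; ∠PEJ = 68.50° ✓; |EJ| = 15.50 ✓; ∠EJG = 64.90° ✓; |JG| = 10.10 ✗.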